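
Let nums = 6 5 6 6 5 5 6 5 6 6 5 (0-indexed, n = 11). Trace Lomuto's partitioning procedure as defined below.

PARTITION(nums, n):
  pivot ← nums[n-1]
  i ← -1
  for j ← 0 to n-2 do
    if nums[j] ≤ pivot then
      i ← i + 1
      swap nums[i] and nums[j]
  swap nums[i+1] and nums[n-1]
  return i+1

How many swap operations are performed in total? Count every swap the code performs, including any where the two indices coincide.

pivot=5, i=-1
j=0: 6>5, skip
j=1: 5≤5, i=0, swap(0,1) ⇒ 5 6 6 6 5 5 6 5 6 6 5
j=2: 6>5, skip
j=3: 6>5, skip
j=4: 5≤5, i=1, swap(1,4) ⇒ 5 5 6 6 6 5 6 5 6 6 5
j=5: 5≤5, i=2, swap(2,5) ⇒ 5 5 5 6 6 6 6 5 6 6 5
j=6: 6>5, skip
j=7: 5≤5, i=3, swap(3,7) ⇒ 5 5 5 5 6 6 6 6 6 6 5
j=8: 6>5, skip
j=9: 6>5, skip
swap(4,10) ⇒ 5 5 5 5 5 6 6 6 6 6 6; return 4

5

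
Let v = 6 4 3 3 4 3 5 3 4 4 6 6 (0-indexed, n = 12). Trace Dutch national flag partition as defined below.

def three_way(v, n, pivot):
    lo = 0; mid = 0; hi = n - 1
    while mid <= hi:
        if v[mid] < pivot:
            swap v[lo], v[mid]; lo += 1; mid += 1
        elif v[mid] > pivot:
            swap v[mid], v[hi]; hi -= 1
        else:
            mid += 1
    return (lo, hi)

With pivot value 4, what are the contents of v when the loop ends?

3 3 3 3 4 4 4 4 5 6 6 6

lo=0 mid=0 hi=11
6>4: swap(0,11), hi=10 ⇒ 6 4 3 3 4 3 5 3 4 4 6 6
6>4: swap(0,10), hi=9 ⇒ 6 4 3 3 4 3 5 3 4 4 6 6
6>4: swap(0,9), hi=8 ⇒ 4 4 3 3 4 3 5 3 4 6 6 6
4=4: mid=1
4=4: mid=2
3<4: swap(0,2), lo=1 mid=3 ⇒ 3 4 4 3 4 3 5 3 4 6 6 6
3<4: swap(1,3), lo=2 mid=4 ⇒ 3 3 4 4 4 3 5 3 4 6 6 6
4=4: mid=5
3<4: swap(2,5), lo=3 mid=6 ⇒ 3 3 3 4 4 4 5 3 4 6 6 6
5>4: swap(6,8), hi=7 ⇒ 3 3 3 4 4 4 4 3 5 6 6 6
4=4: mid=7
3<4: swap(3,7), lo=4 mid=8 ⇒ 3 3 3 3 4 4 4 4 5 6 6 6
done. lo=4 hi=7; v=3 3 3 3 4 4 4 4 5 6 6 6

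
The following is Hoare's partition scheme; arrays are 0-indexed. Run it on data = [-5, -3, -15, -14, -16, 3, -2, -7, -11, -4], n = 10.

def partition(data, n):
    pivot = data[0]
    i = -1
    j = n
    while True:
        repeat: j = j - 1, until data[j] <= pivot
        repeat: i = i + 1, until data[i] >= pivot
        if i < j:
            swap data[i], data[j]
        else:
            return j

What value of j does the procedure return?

4

pivot = data[0] = -5; i = -1, j = 10
j→8 (data[8]=-11≤-5), i→0 (data[0]=-5≥-5); i<j, swap → [-11, -3, -15, -14, -16, 3, -2, -7, -5, -4]
j→7 (data[7]=-7≤-5), i→1 (data[1]=-3≥-5); i<j, swap → [-11, -7, -15, -14, -16, 3, -2, -3, -5, -4]
j→4, i→5; i≥j, return j=4. data = [-11, -7, -15, -14, -16, 3, -2, -3, -5, -4]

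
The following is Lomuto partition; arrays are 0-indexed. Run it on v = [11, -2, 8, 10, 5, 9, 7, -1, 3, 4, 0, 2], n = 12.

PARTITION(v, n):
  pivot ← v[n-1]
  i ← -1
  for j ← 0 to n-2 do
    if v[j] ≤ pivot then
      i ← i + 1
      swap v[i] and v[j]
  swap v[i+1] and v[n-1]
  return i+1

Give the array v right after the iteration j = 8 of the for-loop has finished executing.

pivot = v[11] = 2; i = -1
j=0: v[0]=11 > 2 → no swap
j=1: v[1]=-2 ≤ 2 → i=0, swap v[0],v[1] → [-2, 11, 8, 10, 5, 9, 7, -1, 3, 4, 0, 2]
j=2: v[2]=8 > 2 → no swap
j=3: v[3]=10 > 2 → no swap
j=4: v[4]=5 > 2 → no swap
j=5: v[5]=9 > 2 → no swap
j=6: v[6]=7 > 2 → no swap
j=7: v[7]=-1 ≤ 2 → i=1, swap v[1],v[7] → [-2, -1, 8, 10, 5, 9, 7, 11, 3, 4, 0, 2]
j=8: v[8]=3 > 2 → no swap
(after j=8) v = [-2, -1, 8, 10, 5, 9, 7, 11, 3, 4, 0, 2]

[-2, -1, 8, 10, 5, 9, 7, 11, 3, 4, 0, 2]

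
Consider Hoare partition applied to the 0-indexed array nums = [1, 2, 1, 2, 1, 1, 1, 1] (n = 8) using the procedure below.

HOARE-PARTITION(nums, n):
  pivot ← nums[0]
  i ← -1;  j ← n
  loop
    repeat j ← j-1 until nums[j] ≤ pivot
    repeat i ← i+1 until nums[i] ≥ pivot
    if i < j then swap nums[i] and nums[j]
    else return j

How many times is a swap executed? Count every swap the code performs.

4

pivot=1
j stops at 7 (1), i stops at 0 (1); swap ⇒ [1, 2, 1, 2, 1, 1, 1, 1]
j stops at 6 (1), i stops at 1 (2); swap ⇒ [1, 1, 1, 2, 1, 1, 2, 1]
j stops at 5 (1), i stops at 2 (1); swap ⇒ [1, 1, 1, 2, 1, 1, 2, 1]
j stops at 4 (1), i stops at 3 (2); swap ⇒ [1, 1, 1, 1, 2, 1, 2, 1]
j stops at 3, i stops at 4; i≥j ⇒ return 3. nums=[1, 1, 1, 1, 2, 1, 2, 1]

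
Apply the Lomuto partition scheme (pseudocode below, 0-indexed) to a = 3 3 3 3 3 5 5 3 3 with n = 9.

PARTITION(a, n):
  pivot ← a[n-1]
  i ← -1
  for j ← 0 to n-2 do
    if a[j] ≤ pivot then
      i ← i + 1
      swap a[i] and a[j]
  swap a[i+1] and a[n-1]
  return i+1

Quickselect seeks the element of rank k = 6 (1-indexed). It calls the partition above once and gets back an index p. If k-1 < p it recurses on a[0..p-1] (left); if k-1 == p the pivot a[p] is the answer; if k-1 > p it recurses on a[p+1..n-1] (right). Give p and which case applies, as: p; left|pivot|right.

pivot = a[8] = 3; i = -1
j=0: a[0]=3 ≤ 3 → i=0, swap a[0],a[0] (no change) → 3 3 3 3 3 5 5 3 3
j=1: a[1]=3 ≤ 3 → i=1, swap a[1],a[1] (no change) → 3 3 3 3 3 5 5 3 3
j=2: a[2]=3 ≤ 3 → i=2, swap a[2],a[2] (no change) → 3 3 3 3 3 5 5 3 3
j=3: a[3]=3 ≤ 3 → i=3, swap a[3],a[3] (no change) → 3 3 3 3 3 5 5 3 3
j=4: a[4]=3 ≤ 3 → i=4, swap a[4],a[4] (no change) → 3 3 3 3 3 5 5 3 3
j=5: a[5]=5 > 3 → no swap
j=6: a[6]=5 > 3 → no swap
j=7: a[7]=3 ≤ 3 → i=5, swap a[5],a[7] → 3 3 3 3 3 3 5 5 3
final swap a[6],a[8] → 3 3 3 3 3 3 3 5 5; return 6
p = 6; k-1 = 5 < 6 ⇒ left

6; left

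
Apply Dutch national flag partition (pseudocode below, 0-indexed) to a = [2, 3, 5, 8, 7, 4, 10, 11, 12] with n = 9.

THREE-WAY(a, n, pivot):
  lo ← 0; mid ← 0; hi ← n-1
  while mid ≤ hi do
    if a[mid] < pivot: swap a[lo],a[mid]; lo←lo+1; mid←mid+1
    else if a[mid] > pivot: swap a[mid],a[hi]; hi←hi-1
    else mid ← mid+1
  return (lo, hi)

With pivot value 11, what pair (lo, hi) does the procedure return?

pivot = 11; lo=0, mid=0, hi=8
a[mid]=2<11: swap a[0],a[0]; lo=1,mid=1 → [2, 3, 5, 8, 7, 4, 10, 11, 12]
a[mid]=3<11: swap a[1],a[1]; lo=2,mid=2 → [2, 3, 5, 8, 7, 4, 10, 11, 12]
a[mid]=5<11: swap a[2],a[2]; lo=3,mid=3 → [2, 3, 5, 8, 7, 4, 10, 11, 12]
a[mid]=8<11: swap a[3],a[3]; lo=4,mid=4 → [2, 3, 5, 8, 7, 4, 10, 11, 12]
a[mid]=7<11: swap a[4],a[4]; lo=5,mid=5 → [2, 3, 5, 8, 7, 4, 10, 11, 12]
a[mid]=4<11: swap a[5],a[5]; lo=6,mid=6 → [2, 3, 5, 8, 7, 4, 10, 11, 12]
a[mid]=10<11: swap a[6],a[6]; lo=7,mid=7 → [2, 3, 5, 8, 7, 4, 10, 11, 12]
a[mid]=11=11: mid=8
a[mid]=12>11: swap a[8],a[8]; hi=7 → [2, 3, 5, 8, 7, 4, 10, 11, 12]
end: lo=7, hi=7; a = [2, 3, 5, 8, 7, 4, 10, 11, 12]

(7, 7)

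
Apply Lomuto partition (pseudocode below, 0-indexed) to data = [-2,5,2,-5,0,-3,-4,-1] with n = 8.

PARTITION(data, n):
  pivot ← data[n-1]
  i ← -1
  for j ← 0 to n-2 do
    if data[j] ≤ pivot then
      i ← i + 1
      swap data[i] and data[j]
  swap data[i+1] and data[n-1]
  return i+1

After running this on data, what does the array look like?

pivot=-1, i=-1
j=0: -2≤-1, i=0, swap(0,0) ⇒ [-2,5,2,-5,0,-3,-4,-1]
j=1: 5>-1, skip
j=2: 2>-1, skip
j=3: -5≤-1, i=1, swap(1,3) ⇒ [-2,-5,2,5,0,-3,-4,-1]
j=4: 0>-1, skip
j=5: -3≤-1, i=2, swap(2,5) ⇒ [-2,-5,-3,5,0,2,-4,-1]
j=6: -4≤-1, i=3, swap(3,6) ⇒ [-2,-5,-3,-4,0,2,5,-1]
swap(4,7) ⇒ [-2,-5,-3,-4,-1,2,5,0]; return 4

[-2,-5,-3,-4,-1,2,5,0]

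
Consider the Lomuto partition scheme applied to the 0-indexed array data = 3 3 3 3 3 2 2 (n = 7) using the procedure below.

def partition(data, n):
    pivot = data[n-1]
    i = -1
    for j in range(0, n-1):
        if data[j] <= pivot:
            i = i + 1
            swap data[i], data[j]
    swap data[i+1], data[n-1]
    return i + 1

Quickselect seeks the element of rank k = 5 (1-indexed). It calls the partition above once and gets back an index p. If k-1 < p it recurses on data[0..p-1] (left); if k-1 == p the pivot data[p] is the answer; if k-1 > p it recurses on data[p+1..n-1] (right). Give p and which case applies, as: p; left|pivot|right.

1; right

pivot = data[6] = 2; i = -1
j=0: data[0]=3 > 2 → no swap
j=1: data[1]=3 > 2 → no swap
j=2: data[2]=3 > 2 → no swap
j=3: data[3]=3 > 2 → no swap
j=4: data[4]=3 > 2 → no swap
j=5: data[5]=2 ≤ 2 → i=0, swap data[0],data[5] → 2 3 3 3 3 3 2
final swap data[1],data[6] → 2 2 3 3 3 3 3; return 1
p = 1; k-1 = 4 > 1 ⇒ right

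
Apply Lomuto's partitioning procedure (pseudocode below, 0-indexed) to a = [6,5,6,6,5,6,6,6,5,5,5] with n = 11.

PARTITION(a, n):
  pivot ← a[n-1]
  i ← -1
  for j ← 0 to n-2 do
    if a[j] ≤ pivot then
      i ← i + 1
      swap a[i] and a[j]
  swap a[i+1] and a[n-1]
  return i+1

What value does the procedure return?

4

pivot = a[10] = 5; i = -1
j=0: a[0]=6 > 5 → no swap
j=1: a[1]=5 ≤ 5 → i=0, swap a[0],a[1] → [5,6,6,6,5,6,6,6,5,5,5]
j=2: a[2]=6 > 5 → no swap
j=3: a[3]=6 > 5 → no swap
j=4: a[4]=5 ≤ 5 → i=1, swap a[1],a[4] → [5,5,6,6,6,6,6,6,5,5,5]
j=5: a[5]=6 > 5 → no swap
j=6: a[6]=6 > 5 → no swap
j=7: a[7]=6 > 5 → no swap
j=8: a[8]=5 ≤ 5 → i=2, swap a[2],a[8] → [5,5,5,6,6,6,6,6,6,5,5]
j=9: a[9]=5 ≤ 5 → i=3, swap a[3],a[9] → [5,5,5,5,6,6,6,6,6,6,5]
final swap a[4],a[10] → [5,5,5,5,5,6,6,6,6,6,6]; return 4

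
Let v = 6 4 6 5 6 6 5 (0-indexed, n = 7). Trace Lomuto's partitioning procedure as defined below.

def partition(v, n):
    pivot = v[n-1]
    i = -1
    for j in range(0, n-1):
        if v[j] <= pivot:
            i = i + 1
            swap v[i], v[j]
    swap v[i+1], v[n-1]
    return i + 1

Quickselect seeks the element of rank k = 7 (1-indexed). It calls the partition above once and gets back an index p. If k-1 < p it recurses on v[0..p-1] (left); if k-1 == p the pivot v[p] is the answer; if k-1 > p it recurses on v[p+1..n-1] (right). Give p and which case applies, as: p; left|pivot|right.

pivot=5, i=-1
j=0: 6>5, skip
j=1: 4≤5, i=0, swap(0,1) ⇒ 4 6 6 5 6 6 5
j=2: 6>5, skip
j=3: 5≤5, i=1, swap(1,3) ⇒ 4 5 6 6 6 6 5
j=4: 6>5, skip
j=5: 6>5, skip
swap(2,6) ⇒ 4 5 5 6 6 6 6; return 2
p = 2; k-1 = 6 > 2 ⇒ right

2; right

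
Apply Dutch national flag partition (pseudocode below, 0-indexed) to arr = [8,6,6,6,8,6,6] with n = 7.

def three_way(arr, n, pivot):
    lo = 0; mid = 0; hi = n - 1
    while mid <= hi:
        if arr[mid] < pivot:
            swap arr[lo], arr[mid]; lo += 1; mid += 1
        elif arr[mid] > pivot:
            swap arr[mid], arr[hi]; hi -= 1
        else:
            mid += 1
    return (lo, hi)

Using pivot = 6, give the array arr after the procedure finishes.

[6,6,6,6,6,8,8]

pivot = 6; lo=0, mid=0, hi=6
arr[mid]=8>6: swap arr[0],arr[6]; hi=5 → [6,6,6,6,8,6,8]
arr[mid]=6=6: mid=1
arr[mid]=6=6: mid=2
arr[mid]=6=6: mid=3
arr[mid]=6=6: mid=4
arr[mid]=8>6: swap arr[4],arr[5]; hi=4 → [6,6,6,6,6,8,8]
arr[mid]=6=6: mid=5
end: lo=0, hi=4; arr = [6,6,6,6,6,8,8]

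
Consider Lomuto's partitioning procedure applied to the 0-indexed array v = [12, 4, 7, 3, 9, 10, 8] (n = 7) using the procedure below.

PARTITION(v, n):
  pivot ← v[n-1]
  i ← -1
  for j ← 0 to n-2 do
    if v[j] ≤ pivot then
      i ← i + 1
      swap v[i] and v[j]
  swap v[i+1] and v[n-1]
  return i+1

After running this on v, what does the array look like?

[4, 7, 3, 8, 9, 10, 12]

pivot = v[6] = 8; i = -1
j=0: v[0]=12 > 8 → no swap
j=1: v[1]=4 ≤ 8 → i=0, swap v[0],v[1] → [4, 12, 7, 3, 9, 10, 8]
j=2: v[2]=7 ≤ 8 → i=1, swap v[1],v[2] → [4, 7, 12, 3, 9, 10, 8]
j=3: v[3]=3 ≤ 8 → i=2, swap v[2],v[3] → [4, 7, 3, 12, 9, 10, 8]
j=4: v[4]=9 > 8 → no swap
j=5: v[5]=10 > 8 → no swap
final swap v[3],v[6] → [4, 7, 3, 8, 9, 10, 12]; return 3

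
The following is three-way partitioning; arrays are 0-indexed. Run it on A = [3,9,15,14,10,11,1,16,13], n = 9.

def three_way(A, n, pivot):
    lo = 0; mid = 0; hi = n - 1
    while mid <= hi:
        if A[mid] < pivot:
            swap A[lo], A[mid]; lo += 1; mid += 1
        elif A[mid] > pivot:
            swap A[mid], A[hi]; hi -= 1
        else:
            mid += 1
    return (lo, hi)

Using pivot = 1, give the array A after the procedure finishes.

pivot = 1; lo=0, mid=0, hi=8
A[mid]=3>1: swap A[0],A[8]; hi=7 → [13,9,15,14,10,11,1,16,3]
A[mid]=13>1: swap A[0],A[7]; hi=6 → [16,9,15,14,10,11,1,13,3]
A[mid]=16>1: swap A[0],A[6]; hi=5 → [1,9,15,14,10,11,16,13,3]
A[mid]=1=1: mid=1
A[mid]=9>1: swap A[1],A[5]; hi=4 → [1,11,15,14,10,9,16,13,3]
A[mid]=11>1: swap A[1],A[4]; hi=3 → [1,10,15,14,11,9,16,13,3]
A[mid]=10>1: swap A[1],A[3]; hi=2 → [1,14,15,10,11,9,16,13,3]
A[mid]=14>1: swap A[1],A[2]; hi=1 → [1,15,14,10,11,9,16,13,3]
A[mid]=15>1: swap A[1],A[1]; hi=0 → [1,15,14,10,11,9,16,13,3]
end: lo=0, hi=0; A = [1,15,14,10,11,9,16,13,3]

[1,15,14,10,11,9,16,13,3]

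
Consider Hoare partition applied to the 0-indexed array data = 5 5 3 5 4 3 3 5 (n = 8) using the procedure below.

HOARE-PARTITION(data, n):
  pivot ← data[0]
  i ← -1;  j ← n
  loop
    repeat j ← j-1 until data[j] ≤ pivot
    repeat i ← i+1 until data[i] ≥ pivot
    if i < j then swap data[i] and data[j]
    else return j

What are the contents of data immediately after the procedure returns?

pivot = data[0] = 5; i = -1, j = 8
j→7 (data[7]=5≤5), i→0 (data[0]=5≥5); i<j, swap → 5 5 3 5 4 3 3 5
j→6 (data[6]=3≤5), i→1 (data[1]=5≥5); i<j, swap → 5 3 3 5 4 3 5 5
j→5 (data[5]=3≤5), i→3 (data[3]=5≥5); i<j, swap → 5 3 3 3 4 5 5 5
j→4, i→5; i≥j, return j=4. data = 5 3 3 3 4 5 5 5

5 3 3 3 4 5 5 5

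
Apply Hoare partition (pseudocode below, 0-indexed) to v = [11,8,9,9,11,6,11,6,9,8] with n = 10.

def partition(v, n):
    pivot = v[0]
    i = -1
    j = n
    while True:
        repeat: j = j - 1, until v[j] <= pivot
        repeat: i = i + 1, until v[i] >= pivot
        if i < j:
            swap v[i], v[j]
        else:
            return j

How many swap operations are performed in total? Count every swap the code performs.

3

pivot=11
j stops at 9 (8), i stops at 0 (11); swap ⇒ [8,8,9,9,11,6,11,6,9,11]
j stops at 8 (9), i stops at 4 (11); swap ⇒ [8,8,9,9,9,6,11,6,11,11]
j stops at 7 (6), i stops at 6 (11); swap ⇒ [8,8,9,9,9,6,6,11,11,11]
j stops at 6, i stops at 7; i≥j ⇒ return 6. v=[8,8,9,9,9,6,6,11,11,11]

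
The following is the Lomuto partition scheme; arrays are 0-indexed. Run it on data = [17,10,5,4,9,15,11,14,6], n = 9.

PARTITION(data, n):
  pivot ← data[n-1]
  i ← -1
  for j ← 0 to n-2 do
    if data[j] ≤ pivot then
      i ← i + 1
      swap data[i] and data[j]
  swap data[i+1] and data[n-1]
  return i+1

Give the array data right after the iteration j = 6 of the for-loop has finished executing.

pivot = data[8] = 6; i = -1
j=0: data[0]=17 > 6 → no swap
j=1: data[1]=10 > 6 → no swap
j=2: data[2]=5 ≤ 6 → i=0, swap data[0],data[2] → [5,10,17,4,9,15,11,14,6]
j=3: data[3]=4 ≤ 6 → i=1, swap data[1],data[3] → [5,4,17,10,9,15,11,14,6]
j=4: data[4]=9 > 6 → no swap
j=5: data[5]=15 > 6 → no swap
j=6: data[6]=11 > 6 → no swap
(after j=6) data = [5,4,17,10,9,15,11,14,6]

[5,4,17,10,9,15,11,14,6]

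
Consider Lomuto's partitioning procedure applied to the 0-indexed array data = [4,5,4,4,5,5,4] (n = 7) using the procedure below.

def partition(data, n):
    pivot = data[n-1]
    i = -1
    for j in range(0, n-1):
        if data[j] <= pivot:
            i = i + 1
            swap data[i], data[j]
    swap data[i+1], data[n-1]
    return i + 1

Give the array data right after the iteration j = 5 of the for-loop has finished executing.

[4,4,4,5,5,5,4]

pivot=4, i=-1
j=0: 4≤4, i=0, swap(0,0) ⇒ [4,5,4,4,5,5,4]
j=1: 5>4, skip
j=2: 4≤4, i=1, swap(1,2) ⇒ [4,4,5,4,5,5,4]
j=3: 4≤4, i=2, swap(2,3) ⇒ [4,4,4,5,5,5,4]
j=4: 5>4, skip
j=5: 5>4, skip
(after j=5) data = [4,4,4,5,5,5,4]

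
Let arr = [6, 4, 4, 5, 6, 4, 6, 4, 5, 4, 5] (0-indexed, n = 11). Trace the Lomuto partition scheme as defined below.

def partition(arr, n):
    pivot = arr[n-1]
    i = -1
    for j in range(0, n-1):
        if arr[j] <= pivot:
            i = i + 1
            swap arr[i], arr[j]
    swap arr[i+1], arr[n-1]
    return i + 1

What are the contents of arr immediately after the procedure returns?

pivot = arr[10] = 5; i = -1
j=0: arr[0]=6 > 5 → no swap
j=1: arr[1]=4 ≤ 5 → i=0, swap arr[0],arr[1] → [4, 6, 4, 5, 6, 4, 6, 4, 5, 4, 5]
j=2: arr[2]=4 ≤ 5 → i=1, swap arr[1],arr[2] → [4, 4, 6, 5, 6, 4, 6, 4, 5, 4, 5]
j=3: arr[3]=5 ≤ 5 → i=2, swap arr[2],arr[3] → [4, 4, 5, 6, 6, 4, 6, 4, 5, 4, 5]
j=4: arr[4]=6 > 5 → no swap
j=5: arr[5]=4 ≤ 5 → i=3, swap arr[3],arr[5] → [4, 4, 5, 4, 6, 6, 6, 4, 5, 4, 5]
j=6: arr[6]=6 > 5 → no swap
j=7: arr[7]=4 ≤ 5 → i=4, swap arr[4],arr[7] → [4, 4, 5, 4, 4, 6, 6, 6, 5, 4, 5]
j=8: arr[8]=5 ≤ 5 → i=5, swap arr[5],arr[8] → [4, 4, 5, 4, 4, 5, 6, 6, 6, 4, 5]
j=9: arr[9]=4 ≤ 5 → i=6, swap arr[6],arr[9] → [4, 4, 5, 4, 4, 5, 4, 6, 6, 6, 5]
final swap arr[7],arr[10] → [4, 4, 5, 4, 4, 5, 4, 5, 6, 6, 6]; return 7

[4, 4, 5, 4, 4, 5, 4, 5, 6, 6, 6]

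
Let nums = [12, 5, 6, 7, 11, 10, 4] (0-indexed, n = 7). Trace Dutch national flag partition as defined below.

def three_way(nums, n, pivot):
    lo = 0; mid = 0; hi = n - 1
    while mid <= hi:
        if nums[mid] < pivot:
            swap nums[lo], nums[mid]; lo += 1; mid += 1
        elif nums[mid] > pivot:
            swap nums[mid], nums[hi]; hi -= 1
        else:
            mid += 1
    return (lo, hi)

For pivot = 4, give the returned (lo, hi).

(0, 0)

pivot = 4; lo=0, mid=0, hi=6
nums[mid]=12>4: swap nums[0],nums[6]; hi=5 → [4, 5, 6, 7, 11, 10, 12]
nums[mid]=4=4: mid=1
nums[mid]=5>4: swap nums[1],nums[5]; hi=4 → [4, 10, 6, 7, 11, 5, 12]
nums[mid]=10>4: swap nums[1],nums[4]; hi=3 → [4, 11, 6, 7, 10, 5, 12]
nums[mid]=11>4: swap nums[1],nums[3]; hi=2 → [4, 7, 6, 11, 10, 5, 12]
nums[mid]=7>4: swap nums[1],nums[2]; hi=1 → [4, 6, 7, 11, 10, 5, 12]
nums[mid]=6>4: swap nums[1],nums[1]; hi=0 → [4, 6, 7, 11, 10, 5, 12]
end: lo=0, hi=0; nums = [4, 6, 7, 11, 10, 5, 12]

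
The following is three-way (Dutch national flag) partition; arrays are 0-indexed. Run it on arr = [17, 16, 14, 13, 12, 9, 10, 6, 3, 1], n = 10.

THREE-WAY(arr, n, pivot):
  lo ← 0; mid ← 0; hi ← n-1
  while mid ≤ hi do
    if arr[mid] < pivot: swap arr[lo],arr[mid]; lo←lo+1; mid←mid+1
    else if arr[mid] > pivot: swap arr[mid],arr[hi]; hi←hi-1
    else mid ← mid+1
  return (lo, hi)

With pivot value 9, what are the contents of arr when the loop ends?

lo=0 mid=0 hi=9
17>9: swap(0,9), hi=8 ⇒ [1, 16, 14, 13, 12, 9, 10, 6, 3, 17]
1<9: swap(0,0), lo=1 mid=1 ⇒ [1, 16, 14, 13, 12, 9, 10, 6, 3, 17]
16>9: swap(1,8), hi=7 ⇒ [1, 3, 14, 13, 12, 9, 10, 6, 16, 17]
3<9: swap(1,1), lo=2 mid=2 ⇒ [1, 3, 14, 13, 12, 9, 10, 6, 16, 17]
14>9: swap(2,7), hi=6 ⇒ [1, 3, 6, 13, 12, 9, 10, 14, 16, 17]
6<9: swap(2,2), lo=3 mid=3 ⇒ [1, 3, 6, 13, 12, 9, 10, 14, 16, 17]
13>9: swap(3,6), hi=5 ⇒ [1, 3, 6, 10, 12, 9, 13, 14, 16, 17]
10>9: swap(3,5), hi=4 ⇒ [1, 3, 6, 9, 12, 10, 13, 14, 16, 17]
9=9: mid=4
12>9: swap(4,4), hi=3 ⇒ [1, 3, 6, 9, 12, 10, 13, 14, 16, 17]
done. lo=3 hi=3; arr=[1, 3, 6, 9, 12, 10, 13, 14, 16, 17]

[1, 3, 6, 9, 12, 10, 13, 14, 16, 17]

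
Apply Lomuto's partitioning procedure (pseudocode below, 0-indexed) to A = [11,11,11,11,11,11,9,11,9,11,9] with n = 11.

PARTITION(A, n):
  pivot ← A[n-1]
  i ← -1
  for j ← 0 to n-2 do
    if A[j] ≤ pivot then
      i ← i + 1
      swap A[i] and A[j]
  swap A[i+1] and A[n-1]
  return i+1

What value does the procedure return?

2

pivot=9, i=-1
j=0: 11>9, skip
j=1: 11>9, skip
j=2: 11>9, skip
j=3: 11>9, skip
j=4: 11>9, skip
j=5: 11>9, skip
j=6: 9≤9, i=0, swap(0,6) ⇒ [9,11,11,11,11,11,11,11,9,11,9]
j=7: 11>9, skip
j=8: 9≤9, i=1, swap(1,8) ⇒ [9,9,11,11,11,11,11,11,11,11,9]
j=9: 11>9, skip
swap(2,10) ⇒ [9,9,9,11,11,11,11,11,11,11,11]; return 2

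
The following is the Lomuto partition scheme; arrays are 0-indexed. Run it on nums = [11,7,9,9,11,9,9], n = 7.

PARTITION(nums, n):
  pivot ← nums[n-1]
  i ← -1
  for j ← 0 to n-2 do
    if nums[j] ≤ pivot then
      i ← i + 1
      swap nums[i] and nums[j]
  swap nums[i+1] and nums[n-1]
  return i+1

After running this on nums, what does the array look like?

pivot=9, i=-1
j=0: 11>9, skip
j=1: 7≤9, i=0, swap(0,1) ⇒ [7,11,9,9,11,9,9]
j=2: 9≤9, i=1, swap(1,2) ⇒ [7,9,11,9,11,9,9]
j=3: 9≤9, i=2, swap(2,3) ⇒ [7,9,9,11,11,9,9]
j=4: 11>9, skip
j=5: 9≤9, i=3, swap(3,5) ⇒ [7,9,9,9,11,11,9]
swap(4,6) ⇒ [7,9,9,9,9,11,11]; return 4

[7,9,9,9,9,11,11]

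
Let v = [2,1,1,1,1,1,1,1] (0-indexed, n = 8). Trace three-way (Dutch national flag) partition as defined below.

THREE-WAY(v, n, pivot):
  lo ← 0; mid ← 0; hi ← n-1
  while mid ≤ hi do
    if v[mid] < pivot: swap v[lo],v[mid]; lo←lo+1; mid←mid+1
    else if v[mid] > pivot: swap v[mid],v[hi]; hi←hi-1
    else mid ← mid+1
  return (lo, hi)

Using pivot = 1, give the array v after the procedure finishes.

[1,1,1,1,1,1,1,2]

pivot = 1; lo=0, mid=0, hi=7
v[mid]=2>1: swap v[0],v[7]; hi=6 → [1,1,1,1,1,1,1,2]
v[mid]=1=1: mid=1
v[mid]=1=1: mid=2
v[mid]=1=1: mid=3
v[mid]=1=1: mid=4
v[mid]=1=1: mid=5
v[mid]=1=1: mid=6
v[mid]=1=1: mid=7
end: lo=0, hi=6; v = [1,1,1,1,1,1,1,2]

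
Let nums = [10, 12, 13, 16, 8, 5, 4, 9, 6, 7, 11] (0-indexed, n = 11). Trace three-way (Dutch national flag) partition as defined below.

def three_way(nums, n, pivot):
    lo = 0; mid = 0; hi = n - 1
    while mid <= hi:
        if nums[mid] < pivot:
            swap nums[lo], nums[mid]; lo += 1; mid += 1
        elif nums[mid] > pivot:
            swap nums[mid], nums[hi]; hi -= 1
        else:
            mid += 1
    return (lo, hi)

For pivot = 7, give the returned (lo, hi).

(3, 3)

lo=0 mid=0 hi=10
10>7: swap(0,10), hi=9 ⇒ [11, 12, 13, 16, 8, 5, 4, 9, 6, 7, 10]
11>7: swap(0,9), hi=8 ⇒ [7, 12, 13, 16, 8, 5, 4, 9, 6, 11, 10]
7=7: mid=1
12>7: swap(1,8), hi=7 ⇒ [7, 6, 13, 16, 8, 5, 4, 9, 12, 11, 10]
6<7: swap(0,1), lo=1 mid=2 ⇒ [6, 7, 13, 16, 8, 5, 4, 9, 12, 11, 10]
13>7: swap(2,7), hi=6 ⇒ [6, 7, 9, 16, 8, 5, 4, 13, 12, 11, 10]
9>7: swap(2,6), hi=5 ⇒ [6, 7, 4, 16, 8, 5, 9, 13, 12, 11, 10]
4<7: swap(1,2), lo=2 mid=3 ⇒ [6, 4, 7, 16, 8, 5, 9, 13, 12, 11, 10]
16>7: swap(3,5), hi=4 ⇒ [6, 4, 7, 5, 8, 16, 9, 13, 12, 11, 10]
5<7: swap(2,3), lo=3 mid=4 ⇒ [6, 4, 5, 7, 8, 16, 9, 13, 12, 11, 10]
8>7: swap(4,4), hi=3 ⇒ [6, 4, 5, 7, 8, 16, 9, 13, 12, 11, 10]
done. lo=3 hi=3; nums=[6, 4, 5, 7, 8, 16, 9, 13, 12, 11, 10]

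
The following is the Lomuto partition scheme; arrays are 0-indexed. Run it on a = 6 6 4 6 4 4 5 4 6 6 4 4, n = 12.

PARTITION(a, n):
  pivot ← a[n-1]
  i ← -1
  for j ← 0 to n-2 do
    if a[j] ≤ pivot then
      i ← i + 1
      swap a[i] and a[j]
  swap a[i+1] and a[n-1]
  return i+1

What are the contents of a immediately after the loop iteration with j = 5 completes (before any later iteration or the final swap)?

pivot = a[11] = 4; i = -1
j=0: a[0]=6 > 4 → no swap
j=1: a[1]=6 > 4 → no swap
j=2: a[2]=4 ≤ 4 → i=0, swap a[0],a[2] → 4 6 6 6 4 4 5 4 6 6 4 4
j=3: a[3]=6 > 4 → no swap
j=4: a[4]=4 ≤ 4 → i=1, swap a[1],a[4] → 4 4 6 6 6 4 5 4 6 6 4 4
j=5: a[5]=4 ≤ 4 → i=2, swap a[2],a[5] → 4 4 4 6 6 6 5 4 6 6 4 4
(after j=5) a = 4 4 4 6 6 6 5 4 6 6 4 4

4 4 4 6 6 6 5 4 6 6 4 4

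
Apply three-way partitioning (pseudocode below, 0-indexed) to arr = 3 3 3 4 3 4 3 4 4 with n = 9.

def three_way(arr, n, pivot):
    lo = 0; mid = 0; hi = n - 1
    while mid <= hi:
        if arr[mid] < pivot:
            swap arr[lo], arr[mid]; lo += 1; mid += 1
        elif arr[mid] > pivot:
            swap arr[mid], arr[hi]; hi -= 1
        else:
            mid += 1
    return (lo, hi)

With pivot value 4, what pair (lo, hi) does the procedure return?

(5, 8)

lo=0 mid=0 hi=8
3<4: swap(0,0), lo=1 mid=1 ⇒ 3 3 3 4 3 4 3 4 4
3<4: swap(1,1), lo=2 mid=2 ⇒ 3 3 3 4 3 4 3 4 4
3<4: swap(2,2), lo=3 mid=3 ⇒ 3 3 3 4 3 4 3 4 4
4=4: mid=4
3<4: swap(3,4), lo=4 mid=5 ⇒ 3 3 3 3 4 4 3 4 4
4=4: mid=6
3<4: swap(4,6), lo=5 mid=7 ⇒ 3 3 3 3 3 4 4 4 4
4=4: mid=8
4=4: mid=9
done. lo=5 hi=8; arr=3 3 3 3 3 4 4 4 4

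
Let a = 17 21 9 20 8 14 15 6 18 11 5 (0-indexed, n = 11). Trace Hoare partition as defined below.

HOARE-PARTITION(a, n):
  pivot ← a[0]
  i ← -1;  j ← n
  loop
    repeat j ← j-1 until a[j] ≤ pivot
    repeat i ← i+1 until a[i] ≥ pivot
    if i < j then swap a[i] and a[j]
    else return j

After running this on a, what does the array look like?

pivot=17
j stops at 10 (5), i stops at 0 (17); swap ⇒ 5 21 9 20 8 14 15 6 18 11 17
j stops at 9 (11), i stops at 1 (21); swap ⇒ 5 11 9 20 8 14 15 6 18 21 17
j stops at 7 (6), i stops at 3 (20); swap ⇒ 5 11 9 6 8 14 15 20 18 21 17
j stops at 6, i stops at 7; i≥j ⇒ return 6. a=5 11 9 6 8 14 15 20 18 21 17

5 11 9 6 8 14 15 20 18 21 17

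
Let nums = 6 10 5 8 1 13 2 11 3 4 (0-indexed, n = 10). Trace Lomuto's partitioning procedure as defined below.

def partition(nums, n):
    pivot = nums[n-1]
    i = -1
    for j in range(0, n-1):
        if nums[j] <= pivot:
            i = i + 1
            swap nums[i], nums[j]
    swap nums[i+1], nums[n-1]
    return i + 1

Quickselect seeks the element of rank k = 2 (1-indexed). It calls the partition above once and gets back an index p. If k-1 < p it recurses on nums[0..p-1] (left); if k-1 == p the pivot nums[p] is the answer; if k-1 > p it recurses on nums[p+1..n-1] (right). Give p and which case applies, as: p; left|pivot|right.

3; left

pivot=4, i=-1
j=0: 6>4, skip
j=1: 10>4, skip
j=2: 5>4, skip
j=3: 8>4, skip
j=4: 1≤4, i=0, swap(0,4) ⇒ 1 10 5 8 6 13 2 11 3 4
j=5: 13>4, skip
j=6: 2≤4, i=1, swap(1,6) ⇒ 1 2 5 8 6 13 10 11 3 4
j=7: 11>4, skip
j=8: 3≤4, i=2, swap(2,8) ⇒ 1 2 3 8 6 13 10 11 5 4
swap(3,9) ⇒ 1 2 3 4 6 13 10 11 5 8; return 3
p = 3; k-1 = 1 < 3 ⇒ left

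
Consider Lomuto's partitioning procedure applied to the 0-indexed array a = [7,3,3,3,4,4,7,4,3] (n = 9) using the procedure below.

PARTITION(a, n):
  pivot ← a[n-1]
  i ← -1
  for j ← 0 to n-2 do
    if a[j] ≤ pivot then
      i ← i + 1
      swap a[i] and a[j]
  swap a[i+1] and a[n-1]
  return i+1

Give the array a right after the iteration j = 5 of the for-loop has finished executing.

pivot=3, i=-1
j=0: 7>3, skip
j=1: 3≤3, i=0, swap(0,1) ⇒ [3,7,3,3,4,4,7,4,3]
j=2: 3≤3, i=1, swap(1,2) ⇒ [3,3,7,3,4,4,7,4,3]
j=3: 3≤3, i=2, swap(2,3) ⇒ [3,3,3,7,4,4,7,4,3]
j=4: 4>3, skip
j=5: 4>3, skip
(after j=5) a = [3,3,3,7,4,4,7,4,3]

[3,3,3,7,4,4,7,4,3]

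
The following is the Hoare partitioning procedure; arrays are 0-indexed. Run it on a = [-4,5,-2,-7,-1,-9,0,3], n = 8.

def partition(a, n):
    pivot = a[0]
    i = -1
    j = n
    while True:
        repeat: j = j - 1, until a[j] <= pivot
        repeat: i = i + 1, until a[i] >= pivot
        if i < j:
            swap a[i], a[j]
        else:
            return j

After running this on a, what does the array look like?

pivot = a[0] = -4; i = -1, j = 8
j→5 (a[5]=-9≤-4), i→0 (a[0]=-4≥-4); i<j, swap → [-9,5,-2,-7,-1,-4,0,3]
j→3 (a[3]=-7≤-4), i→1 (a[1]=5≥-4); i<j, swap → [-9,-7,-2,5,-1,-4,0,3]
j→1, i→2; i≥j, return j=1. a = [-9,-7,-2,5,-1,-4,0,3]

[-9,-7,-2,5,-1,-4,0,3]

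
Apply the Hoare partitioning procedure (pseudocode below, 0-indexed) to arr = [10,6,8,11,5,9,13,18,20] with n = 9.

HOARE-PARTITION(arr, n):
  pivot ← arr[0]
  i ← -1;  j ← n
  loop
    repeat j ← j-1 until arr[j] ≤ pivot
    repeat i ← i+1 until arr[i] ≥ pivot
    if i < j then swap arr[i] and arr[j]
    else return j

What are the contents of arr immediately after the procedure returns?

pivot = arr[0] = 10; i = -1, j = 9
j→5 (arr[5]=9≤10), i→0 (arr[0]=10≥10); i<j, swap → [9,6,8,11,5,10,13,18,20]
j→4 (arr[4]=5≤10), i→3 (arr[3]=11≥10); i<j, swap → [9,6,8,5,11,10,13,18,20]
j→3, i→4; i≥j, return j=3. arr = [9,6,8,5,11,10,13,18,20]

[9,6,8,5,11,10,13,18,20]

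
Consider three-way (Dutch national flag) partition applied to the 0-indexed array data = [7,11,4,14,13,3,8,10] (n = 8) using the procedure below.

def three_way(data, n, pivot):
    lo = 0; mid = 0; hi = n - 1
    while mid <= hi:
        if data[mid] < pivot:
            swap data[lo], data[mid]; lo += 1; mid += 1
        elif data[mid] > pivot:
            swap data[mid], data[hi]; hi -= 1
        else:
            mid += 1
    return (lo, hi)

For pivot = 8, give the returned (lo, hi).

pivot = 8; lo=0, mid=0, hi=7
data[mid]=7<8: swap data[0],data[0]; lo=1,mid=1 → [7,11,4,14,13,3,8,10]
data[mid]=11>8: swap data[1],data[7]; hi=6 → [7,10,4,14,13,3,8,11]
data[mid]=10>8: swap data[1],data[6]; hi=5 → [7,8,4,14,13,3,10,11]
data[mid]=8=8: mid=2
data[mid]=4<8: swap data[1],data[2]; lo=2,mid=3 → [7,4,8,14,13,3,10,11]
data[mid]=14>8: swap data[3],data[5]; hi=4 → [7,4,8,3,13,14,10,11]
data[mid]=3<8: swap data[2],data[3]; lo=3,mid=4 → [7,4,3,8,13,14,10,11]
data[mid]=13>8: swap data[4],data[4]; hi=3 → [7,4,3,8,13,14,10,11]
end: lo=3, hi=3; data = [7,4,3,8,13,14,10,11]

(3, 3)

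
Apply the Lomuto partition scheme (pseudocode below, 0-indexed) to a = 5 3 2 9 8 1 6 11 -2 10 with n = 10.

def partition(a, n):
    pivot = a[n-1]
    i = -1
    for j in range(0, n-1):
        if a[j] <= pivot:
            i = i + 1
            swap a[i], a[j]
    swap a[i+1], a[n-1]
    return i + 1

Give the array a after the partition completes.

5 3 2 9 8 1 6 -2 10 11

pivot=10, i=-1
j=0: 5≤10, i=0, swap(0,0) ⇒ 5 3 2 9 8 1 6 11 -2 10
j=1: 3≤10, i=1, swap(1,1) ⇒ 5 3 2 9 8 1 6 11 -2 10
j=2: 2≤10, i=2, swap(2,2) ⇒ 5 3 2 9 8 1 6 11 -2 10
j=3: 9≤10, i=3, swap(3,3) ⇒ 5 3 2 9 8 1 6 11 -2 10
j=4: 8≤10, i=4, swap(4,4) ⇒ 5 3 2 9 8 1 6 11 -2 10
j=5: 1≤10, i=5, swap(5,5) ⇒ 5 3 2 9 8 1 6 11 -2 10
j=6: 6≤10, i=6, swap(6,6) ⇒ 5 3 2 9 8 1 6 11 -2 10
j=7: 11>10, skip
j=8: -2≤10, i=7, swap(7,8) ⇒ 5 3 2 9 8 1 6 -2 11 10
swap(8,9) ⇒ 5 3 2 9 8 1 6 -2 10 11; return 8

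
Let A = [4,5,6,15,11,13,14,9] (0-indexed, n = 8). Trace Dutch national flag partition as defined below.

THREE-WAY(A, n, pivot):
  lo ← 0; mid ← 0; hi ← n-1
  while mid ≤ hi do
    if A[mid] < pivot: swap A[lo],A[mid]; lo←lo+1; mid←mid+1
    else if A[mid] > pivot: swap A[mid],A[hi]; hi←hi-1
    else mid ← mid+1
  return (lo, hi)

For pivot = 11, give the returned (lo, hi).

(4, 4)

lo=0 mid=0 hi=7
4<11: swap(0,0), lo=1 mid=1 ⇒ [4,5,6,15,11,13,14,9]
5<11: swap(1,1), lo=2 mid=2 ⇒ [4,5,6,15,11,13,14,9]
6<11: swap(2,2), lo=3 mid=3 ⇒ [4,5,6,15,11,13,14,9]
15>11: swap(3,7), hi=6 ⇒ [4,5,6,9,11,13,14,15]
9<11: swap(3,3), lo=4 mid=4 ⇒ [4,5,6,9,11,13,14,15]
11=11: mid=5
13>11: swap(5,6), hi=5 ⇒ [4,5,6,9,11,14,13,15]
14>11: swap(5,5), hi=4 ⇒ [4,5,6,9,11,14,13,15]
done. lo=4 hi=4; A=[4,5,6,9,11,14,13,15]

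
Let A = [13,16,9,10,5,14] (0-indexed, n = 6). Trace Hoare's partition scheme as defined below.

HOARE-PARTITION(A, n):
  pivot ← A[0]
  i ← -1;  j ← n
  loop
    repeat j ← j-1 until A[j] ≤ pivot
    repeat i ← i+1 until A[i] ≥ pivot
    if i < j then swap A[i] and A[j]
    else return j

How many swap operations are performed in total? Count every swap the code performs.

pivot=13
j stops at 4 (5), i stops at 0 (13); swap ⇒ [5,16,9,10,13,14]
j stops at 3 (10), i stops at 1 (16); swap ⇒ [5,10,9,16,13,14]
j stops at 2, i stops at 3; i≥j ⇒ return 2. A=[5,10,9,16,13,14]

2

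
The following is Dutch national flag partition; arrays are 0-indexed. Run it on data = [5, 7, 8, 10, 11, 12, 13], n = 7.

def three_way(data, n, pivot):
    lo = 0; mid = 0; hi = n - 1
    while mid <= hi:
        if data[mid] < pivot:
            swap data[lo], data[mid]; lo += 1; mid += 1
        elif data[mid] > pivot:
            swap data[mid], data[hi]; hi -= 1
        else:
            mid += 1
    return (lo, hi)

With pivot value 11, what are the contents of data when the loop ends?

[5, 7, 8, 10, 11, 13, 12]

lo=0 mid=0 hi=6
5<11: swap(0,0), lo=1 mid=1 ⇒ [5, 7, 8, 10, 11, 12, 13]
7<11: swap(1,1), lo=2 mid=2 ⇒ [5, 7, 8, 10, 11, 12, 13]
8<11: swap(2,2), lo=3 mid=3 ⇒ [5, 7, 8, 10, 11, 12, 13]
10<11: swap(3,3), lo=4 mid=4 ⇒ [5, 7, 8, 10, 11, 12, 13]
11=11: mid=5
12>11: swap(5,6), hi=5 ⇒ [5, 7, 8, 10, 11, 13, 12]
13>11: swap(5,5), hi=4 ⇒ [5, 7, 8, 10, 11, 13, 12]
done. lo=4 hi=4; data=[5, 7, 8, 10, 11, 13, 12]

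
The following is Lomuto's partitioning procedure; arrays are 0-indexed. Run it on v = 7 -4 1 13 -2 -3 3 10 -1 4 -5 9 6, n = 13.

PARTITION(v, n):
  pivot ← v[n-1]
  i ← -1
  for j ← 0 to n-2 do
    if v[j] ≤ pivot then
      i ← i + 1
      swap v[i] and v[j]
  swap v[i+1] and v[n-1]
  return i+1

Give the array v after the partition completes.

-4 1 -2 -3 3 -1 4 -5 6 7 10 9 13

pivot=6, i=-1
j=0: 7>6, skip
j=1: -4≤6, i=0, swap(0,1) ⇒ -4 7 1 13 -2 -3 3 10 -1 4 -5 9 6
j=2: 1≤6, i=1, swap(1,2) ⇒ -4 1 7 13 -2 -3 3 10 -1 4 -5 9 6
j=3: 13>6, skip
j=4: -2≤6, i=2, swap(2,4) ⇒ -4 1 -2 13 7 -3 3 10 -1 4 -5 9 6
j=5: -3≤6, i=3, swap(3,5) ⇒ -4 1 -2 -3 7 13 3 10 -1 4 -5 9 6
j=6: 3≤6, i=4, swap(4,6) ⇒ -4 1 -2 -3 3 13 7 10 -1 4 -5 9 6
j=7: 10>6, skip
j=8: -1≤6, i=5, swap(5,8) ⇒ -4 1 -2 -3 3 -1 7 10 13 4 -5 9 6
j=9: 4≤6, i=6, swap(6,9) ⇒ -4 1 -2 -3 3 -1 4 10 13 7 -5 9 6
j=10: -5≤6, i=7, swap(7,10) ⇒ -4 1 -2 -3 3 -1 4 -5 13 7 10 9 6
j=11: 9>6, skip
swap(8,12) ⇒ -4 1 -2 -3 3 -1 4 -5 6 7 10 9 13; return 8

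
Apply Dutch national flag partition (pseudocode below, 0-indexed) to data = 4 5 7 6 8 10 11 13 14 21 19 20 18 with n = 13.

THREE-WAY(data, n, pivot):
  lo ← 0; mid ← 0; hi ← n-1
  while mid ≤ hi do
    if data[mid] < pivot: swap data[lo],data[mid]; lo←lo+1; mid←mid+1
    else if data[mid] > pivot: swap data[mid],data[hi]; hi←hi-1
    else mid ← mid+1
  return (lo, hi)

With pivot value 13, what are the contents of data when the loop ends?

lo=0 mid=0 hi=12
4<13: swap(0,0), lo=1 mid=1 ⇒ 4 5 7 6 8 10 11 13 14 21 19 20 18
5<13: swap(1,1), lo=2 mid=2 ⇒ 4 5 7 6 8 10 11 13 14 21 19 20 18
7<13: swap(2,2), lo=3 mid=3 ⇒ 4 5 7 6 8 10 11 13 14 21 19 20 18
6<13: swap(3,3), lo=4 mid=4 ⇒ 4 5 7 6 8 10 11 13 14 21 19 20 18
8<13: swap(4,4), lo=5 mid=5 ⇒ 4 5 7 6 8 10 11 13 14 21 19 20 18
10<13: swap(5,5), lo=6 mid=6 ⇒ 4 5 7 6 8 10 11 13 14 21 19 20 18
11<13: swap(6,6), lo=7 mid=7 ⇒ 4 5 7 6 8 10 11 13 14 21 19 20 18
13=13: mid=8
14>13: swap(8,12), hi=11 ⇒ 4 5 7 6 8 10 11 13 18 21 19 20 14
18>13: swap(8,11), hi=10 ⇒ 4 5 7 6 8 10 11 13 20 21 19 18 14
20>13: swap(8,10), hi=9 ⇒ 4 5 7 6 8 10 11 13 19 21 20 18 14
19>13: swap(8,9), hi=8 ⇒ 4 5 7 6 8 10 11 13 21 19 20 18 14
21>13: swap(8,8), hi=7 ⇒ 4 5 7 6 8 10 11 13 21 19 20 18 14
done. lo=7 hi=7; data=4 5 7 6 8 10 11 13 21 19 20 18 14

4 5 7 6 8 10 11 13 21 19 20 18 14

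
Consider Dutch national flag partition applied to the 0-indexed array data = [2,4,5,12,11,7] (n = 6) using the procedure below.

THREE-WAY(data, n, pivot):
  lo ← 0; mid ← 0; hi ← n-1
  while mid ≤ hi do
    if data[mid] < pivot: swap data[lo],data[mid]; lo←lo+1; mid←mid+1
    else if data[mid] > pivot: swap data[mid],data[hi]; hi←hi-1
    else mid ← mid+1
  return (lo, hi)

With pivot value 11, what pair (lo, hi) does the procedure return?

pivot = 11; lo=0, mid=0, hi=5
data[mid]=2<11: swap data[0],data[0]; lo=1,mid=1 → [2,4,5,12,11,7]
data[mid]=4<11: swap data[1],data[1]; lo=2,mid=2 → [2,4,5,12,11,7]
data[mid]=5<11: swap data[2],data[2]; lo=3,mid=3 → [2,4,5,12,11,7]
data[mid]=12>11: swap data[3],data[5]; hi=4 → [2,4,5,7,11,12]
data[mid]=7<11: swap data[3],data[3]; lo=4,mid=4 → [2,4,5,7,11,12]
data[mid]=11=11: mid=5
end: lo=4, hi=4; data = [2,4,5,7,11,12]

(4, 4)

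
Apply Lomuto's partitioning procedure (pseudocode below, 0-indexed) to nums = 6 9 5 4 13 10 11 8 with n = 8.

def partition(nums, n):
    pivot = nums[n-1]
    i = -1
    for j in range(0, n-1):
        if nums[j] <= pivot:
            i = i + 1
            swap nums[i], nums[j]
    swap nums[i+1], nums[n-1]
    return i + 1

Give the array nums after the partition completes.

6 5 4 8 13 10 11 9

pivot = nums[7] = 8; i = -1
j=0: nums[0]=6 ≤ 8 → i=0, swap nums[0],nums[0] (no change) → 6 9 5 4 13 10 11 8
j=1: nums[1]=9 > 8 → no swap
j=2: nums[2]=5 ≤ 8 → i=1, swap nums[1],nums[2] → 6 5 9 4 13 10 11 8
j=3: nums[3]=4 ≤ 8 → i=2, swap nums[2],nums[3] → 6 5 4 9 13 10 11 8
j=4: nums[4]=13 > 8 → no swap
j=5: nums[5]=10 > 8 → no swap
j=6: nums[6]=11 > 8 → no swap
final swap nums[3],nums[7] → 6 5 4 8 13 10 11 9; return 3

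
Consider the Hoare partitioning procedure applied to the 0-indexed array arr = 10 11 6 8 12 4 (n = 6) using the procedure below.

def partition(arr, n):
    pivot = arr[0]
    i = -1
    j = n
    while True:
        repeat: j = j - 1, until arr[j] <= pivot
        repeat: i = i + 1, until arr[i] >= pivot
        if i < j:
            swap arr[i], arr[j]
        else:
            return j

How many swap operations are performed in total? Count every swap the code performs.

pivot=10
j stops at 5 (4), i stops at 0 (10); swap ⇒ 4 11 6 8 12 10
j stops at 3 (8), i stops at 1 (11); swap ⇒ 4 8 6 11 12 10
j stops at 2, i stops at 3; i≥j ⇒ return 2. arr=4 8 6 11 12 10

2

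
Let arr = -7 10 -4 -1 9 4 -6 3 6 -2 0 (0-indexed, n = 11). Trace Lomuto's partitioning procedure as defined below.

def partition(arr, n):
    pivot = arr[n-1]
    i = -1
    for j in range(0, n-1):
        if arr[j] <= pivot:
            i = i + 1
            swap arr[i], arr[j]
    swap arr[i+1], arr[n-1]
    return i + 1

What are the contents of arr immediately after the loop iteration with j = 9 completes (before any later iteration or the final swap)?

-7 -4 -1 -6 -2 4 10 3 6 9 0

pivot = arr[10] = 0; i = -1
j=0: arr[0]=-7 ≤ 0 → i=0, swap arr[0],arr[0] (no change) → -7 10 -4 -1 9 4 -6 3 6 -2 0
j=1: arr[1]=10 > 0 → no swap
j=2: arr[2]=-4 ≤ 0 → i=1, swap arr[1],arr[2] → -7 -4 10 -1 9 4 -6 3 6 -2 0
j=3: arr[3]=-1 ≤ 0 → i=2, swap arr[2],arr[3] → -7 -4 -1 10 9 4 -6 3 6 -2 0
j=4: arr[4]=9 > 0 → no swap
j=5: arr[5]=4 > 0 → no swap
j=6: arr[6]=-6 ≤ 0 → i=3, swap arr[3],arr[6] → -7 -4 -1 -6 9 4 10 3 6 -2 0
j=7: arr[7]=3 > 0 → no swap
j=8: arr[8]=6 > 0 → no swap
j=9: arr[9]=-2 ≤ 0 → i=4, swap arr[4],arr[9] → -7 -4 -1 -6 -2 4 10 3 6 9 0
(after j=9) arr = -7 -4 -1 -6 -2 4 10 3 6 9 0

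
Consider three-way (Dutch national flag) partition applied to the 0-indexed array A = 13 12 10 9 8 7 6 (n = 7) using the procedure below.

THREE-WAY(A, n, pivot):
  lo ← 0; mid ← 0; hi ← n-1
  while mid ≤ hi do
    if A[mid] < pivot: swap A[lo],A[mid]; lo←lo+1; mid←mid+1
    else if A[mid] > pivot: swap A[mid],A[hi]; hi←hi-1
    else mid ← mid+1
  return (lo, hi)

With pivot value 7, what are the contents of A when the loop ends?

lo=0 mid=0 hi=6
13>7: swap(0,6), hi=5 ⇒ 6 12 10 9 8 7 13
6<7: swap(0,0), lo=1 mid=1 ⇒ 6 12 10 9 8 7 13
12>7: swap(1,5), hi=4 ⇒ 6 7 10 9 8 12 13
7=7: mid=2
10>7: swap(2,4), hi=3 ⇒ 6 7 8 9 10 12 13
8>7: swap(2,3), hi=2 ⇒ 6 7 9 8 10 12 13
9>7: swap(2,2), hi=1 ⇒ 6 7 9 8 10 12 13
done. lo=1 hi=1; A=6 7 9 8 10 12 13

6 7 9 8 10 12 13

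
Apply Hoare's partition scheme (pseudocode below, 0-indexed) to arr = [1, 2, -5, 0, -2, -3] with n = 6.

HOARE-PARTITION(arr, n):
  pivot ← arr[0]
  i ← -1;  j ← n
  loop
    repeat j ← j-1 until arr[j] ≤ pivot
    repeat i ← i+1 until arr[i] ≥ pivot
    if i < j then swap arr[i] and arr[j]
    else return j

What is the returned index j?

3

pivot = arr[0] = 1; i = -1, j = 6
j→5 (arr[5]=-3≤1), i→0 (arr[0]=1≥1); i<j, swap → [-3, 2, -5, 0, -2, 1]
j→4 (arr[4]=-2≤1), i→1 (arr[1]=2≥1); i<j, swap → [-3, -2, -5, 0, 2, 1]
j→3, i→4; i≥j, return j=3. arr = [-3, -2, -5, 0, 2, 1]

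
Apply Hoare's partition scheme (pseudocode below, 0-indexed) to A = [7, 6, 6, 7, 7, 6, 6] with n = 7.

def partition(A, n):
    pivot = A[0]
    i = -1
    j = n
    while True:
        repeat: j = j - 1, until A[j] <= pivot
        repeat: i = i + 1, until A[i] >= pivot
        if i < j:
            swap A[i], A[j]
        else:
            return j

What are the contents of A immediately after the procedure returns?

pivot = A[0] = 7; i = -1, j = 7
j→6 (A[6]=6≤7), i→0 (A[0]=7≥7); i<j, swap → [6, 6, 6, 7, 7, 6, 7]
j→5 (A[5]=6≤7), i→3 (A[3]=7≥7); i<j, swap → [6, 6, 6, 6, 7, 7, 7]
j→4, i→4; i≥j, return j=4. A = [6, 6, 6, 6, 7, 7, 7]

[6, 6, 6, 6, 7, 7, 7]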